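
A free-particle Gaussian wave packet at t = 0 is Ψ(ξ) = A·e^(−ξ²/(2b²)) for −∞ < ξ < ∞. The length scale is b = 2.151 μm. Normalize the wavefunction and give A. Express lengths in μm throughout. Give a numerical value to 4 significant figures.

A ≈ 0.5121 μm^(-1/2)

We need A² ∫|f|² dξ = 1, taking the integral from −∞ to ∞.
The integral (without the A² prefactor) comes out to √(π)·b.
Hence A² = 1/[√(π)·b].
With b = 2.151: A² = 0.26229 and A = 0.51214.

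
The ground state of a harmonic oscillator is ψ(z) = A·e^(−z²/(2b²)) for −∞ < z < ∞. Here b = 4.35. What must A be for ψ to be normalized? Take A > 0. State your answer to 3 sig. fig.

A ≈ 0.360

The normalization condition is ∫|ψ|² dz = 1 from −∞ to ∞.
Carrying out the integral gives A² · √(π)·b.
Plugging in b = 4.35 yields A = 0.3601.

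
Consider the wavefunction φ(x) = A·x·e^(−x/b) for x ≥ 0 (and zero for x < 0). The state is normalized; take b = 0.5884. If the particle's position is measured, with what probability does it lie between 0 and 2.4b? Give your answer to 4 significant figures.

P ≈ 0.8575

P = ∫_{0}^{2.4b} |φ(x)|² dx.
The normalization integral ∫|φ|²dx over the whole domain equals b^3/4·A², and A² cancels in the ratio.
In terms of u = x/b (A² and the length scale cancel between numerator and denominator), P = [∫_{0}^{2.4} u^2·e^(-2·u) du] / [∫_{0}^{∞} u^2·e^(-2·u) du].
Using ∫ u^2·e^(-2·u) du = -(2·u^2 + 2·u + 1)·e^(-2·u)/4, the numerator is 1/4 - 433·e^(-24/5)/100 and the denominator is 1/4.
The result is P = 0.85746.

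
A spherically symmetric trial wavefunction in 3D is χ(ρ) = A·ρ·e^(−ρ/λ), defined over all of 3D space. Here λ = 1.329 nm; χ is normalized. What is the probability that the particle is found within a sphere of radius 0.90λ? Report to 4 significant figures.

With dV = 4πρ²dρ, the probability is ∫|χ|² dV over ρ ≤ 0.90λ.
A² is fixed by ∫₀^∞ 4πρ²|χ|² dρ = 1, i.e. A² = (3·π·λ^5)^(−1).
Substituting u = ρ/λ, A², 4π and the length scale all cancel in the ratio: P = ∫_{0}^{0.90} u^4·e^(-2·u) du / ∫_{0}^{∞} u^4·e^(-2·u) du.
An antiderivative of u^4·e^(-2·u) is -(u^4/2 + u^3 + 3·u^2/2 + 3·u/2 + 3/4)·e^(-2·u); evaluating from 0 to 0.90 gives ≈ 0.0273050, while the full integral is 3/4.
The region integral divided by the full integral gives P = 0.036407.

P ≈ 0.03641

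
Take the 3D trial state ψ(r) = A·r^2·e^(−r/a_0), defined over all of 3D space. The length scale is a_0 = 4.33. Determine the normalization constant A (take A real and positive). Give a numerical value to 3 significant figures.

A ≈ 0.000704

We need A² ∫|f|² 4πr² dr = 1, taking the integral from 0 to ∞.
The angular integral contributes 4π, leaving ∫₀^∞ r²|ψ|² dr.
Using ∫₀^∞ rⁿ e^(−αr) dr = n!/αⁿ⁺¹, the integral (without the A² prefactor) comes out to 45·π·a_0^7/2.
Hence A² = 1/[45·π·a_0^7/2].
With a_0 = 4.33: A² = 4.957E-7 and A = 0.0007041.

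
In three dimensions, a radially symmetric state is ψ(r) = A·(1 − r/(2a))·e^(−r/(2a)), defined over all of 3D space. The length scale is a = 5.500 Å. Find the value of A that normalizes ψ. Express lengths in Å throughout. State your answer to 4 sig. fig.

The normalization condition is ∫|ψ|² 4πr² dr = 1 from 0 to ∞.
The angular integral contributes 4π, leaving ∫₀^∞ r²|ψ|² dr.
With ∫₀^∞ r^4 e^(−αr) dr = 4!/α^5, carrying out the integral gives A² · 8·π·a^3.
So A² = (8·π·a^3)^(−1).
With a = 5.500: A² = 0.00023915 and A = 0.015465.

A ≈ 0.01546 Å^(-3/2)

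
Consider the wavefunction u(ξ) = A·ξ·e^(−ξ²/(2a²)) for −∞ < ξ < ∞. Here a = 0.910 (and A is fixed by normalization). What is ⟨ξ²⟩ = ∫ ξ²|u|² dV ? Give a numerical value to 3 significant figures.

The expectation value is the |u|²-weighted average of ξ^2: ∫ ξ^2|u|² dξ.
Since the A² factors cancel between numerator and denominator, ⟨ξ²⟩ = 3·a^2/2.
Putting a = 0.910 gives 1.242.

⟨ξ^2⟩ ≈ 1.24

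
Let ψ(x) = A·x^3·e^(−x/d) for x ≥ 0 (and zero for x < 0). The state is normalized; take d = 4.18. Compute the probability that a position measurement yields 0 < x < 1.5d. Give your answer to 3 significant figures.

|ψ|² is the probability density, so P = ∫_{0}^{1.5d} |ψ|² dx.
Since A² = 1/(45·d^7/8), this is the region integral divided by the full normalization integral.
Substituting u = x/d, A² and the length scale cancel in the ratio: P = ∫_{0}^{1.5} u^6·e^(-2·u) du / ∫_{0}^{∞} u^6·e^(-2·u) du.
Using ∫ u^6·e^(-2·u) du = -(4·u^6 + 12·u^5 + 30·u^4 + 60·u^3 + 90·u^2 + 90·u + 45)·e^(-2·u)/8, the numerator is ≈ 0.18849 and the denominator is 45/8.
Evaluating gives P = 0.03351.

P ≈ 0.0335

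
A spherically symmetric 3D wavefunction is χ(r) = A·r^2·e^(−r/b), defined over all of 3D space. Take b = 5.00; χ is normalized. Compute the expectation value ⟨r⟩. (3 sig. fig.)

⟨r⟩ ≈ 17.5

⟨r⟩ = ∫ r |χ|² 4πr² dr over the full domain.
Evaluating both integrals, ⟨r⟩ = 7·b/2.
With b = 5.00, ⟨r⟩ = 17.50.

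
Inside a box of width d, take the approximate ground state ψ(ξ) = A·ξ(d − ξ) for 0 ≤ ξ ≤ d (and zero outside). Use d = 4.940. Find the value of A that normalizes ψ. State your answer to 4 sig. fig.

A ≈ 0.1010

The normalization condition is ∫|ψ|² dξ = 1 from 0 to d.
Expanding the polynomial and integrating term by term, the integral (without the A² prefactor) comes out to d^5/30.
So A² = (d^5/30)^(−1).
Plugging in d = 4.940 yields A = 0.10098.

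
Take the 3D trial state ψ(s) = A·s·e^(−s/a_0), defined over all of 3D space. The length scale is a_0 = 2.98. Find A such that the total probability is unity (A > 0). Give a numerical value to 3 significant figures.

A ≈ 0.0212

Require ∫ |ψ|² 4πs² ds = 1 over the whole domain.
Carrying out the integral gives A² · 3·π·a_0^5.
Setting this equal to 1 gives A² = 1/(3·π·a_0^5).
Plugging in a_0 = 2.98 yields A = 0.02125.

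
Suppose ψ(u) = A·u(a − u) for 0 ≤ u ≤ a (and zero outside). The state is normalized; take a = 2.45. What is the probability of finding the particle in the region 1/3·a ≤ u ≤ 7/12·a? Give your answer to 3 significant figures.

P = ∫_{1/3·a}^{7/12·a} |ψ(u)|² du.
Since A² = 1/(a^5/30), this is the region integral divided by the full normalization integral.
In terms of t = u/a (A² and the length scale cancel between numerator and denominator), P = [∫_{1/3}^{7/12} t^2·(1 - t)^2 dt] / [∫_{0}^{1} t^2·(1 - t)^2 dt].
An antiderivative of t^2·(1 - t)^2 is t^3·(6·t^2 - 15·t + 10)/30; evaluating from 1/3 to 7/12 gives ≈ 0.014783, while the full integral is 1/30.
The result is P = 0.4435.

P ≈ 0.444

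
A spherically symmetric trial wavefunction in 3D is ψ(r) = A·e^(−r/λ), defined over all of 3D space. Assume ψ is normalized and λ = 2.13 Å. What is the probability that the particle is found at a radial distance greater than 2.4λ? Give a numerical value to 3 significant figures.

P ≈ 0.143

Integrate the radial probability density 4πr²|ψ|² over r > 2.4λ.
Normalization gives A² = 1/(π·λ^3).
In terms of u = r/λ (A², 4π and the length scale all cancel between numerator and denominator), P = [∫_{2.4}^{∞} u^2·e^(-2·u) du] / [∫_{0}^{∞} u^2·e^(-2·u) du].
With ∫ u^2·e^(-2·u) du = -(2·u^2 + 2·u + 1)·e^(-2·u)/4 + C, the region integral is 433·e^(-24/5)/100 and the full one is 1/4.
This evaluates to P = 0.1425.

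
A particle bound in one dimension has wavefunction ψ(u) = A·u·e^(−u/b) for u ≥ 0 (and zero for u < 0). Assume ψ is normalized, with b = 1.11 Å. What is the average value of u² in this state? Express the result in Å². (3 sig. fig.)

⟨u^2⟩ ≈ 3.70 Å^2

The expectation value is the |ψ|²-weighted average of u^2: ∫ u^2|ψ|² du.
With ∫₀^∞ u^4 e^(−αu) du = 4!/α^5, evaluating both integrals, ⟨u²⟩ = 3·b^2.
With b = 1.11, ⟨u^2⟩ = 3.696.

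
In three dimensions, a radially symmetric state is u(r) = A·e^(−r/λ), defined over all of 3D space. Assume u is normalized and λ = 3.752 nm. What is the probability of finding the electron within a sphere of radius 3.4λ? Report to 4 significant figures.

Integrate the radial probability density 4πr²|u|² over r ≤ 3.4λ.
A² is fixed by ∫₀^∞ 4πr²|u|² dr = 1, i.e. A² = (π·λ^3)^(−1).
Let t = r/λ; then A², 4π and the length scale all cancel, so P = ∫_{0}^{3.4} t^2·e^(-2·t) dt ÷ ∫_{0}^{∞} t^2·e^(-2·t) dt.
Using ∫ t^2·e^(-2·t) dt = -(2·t^2 + 2·t + 1)·e^(-2·t)/4, the numerator is 1/4 - 773·e^(-34/5)/100 and the denominator is 1/4.
This evaluates to P = 0.96556.

P ≈ 0.9656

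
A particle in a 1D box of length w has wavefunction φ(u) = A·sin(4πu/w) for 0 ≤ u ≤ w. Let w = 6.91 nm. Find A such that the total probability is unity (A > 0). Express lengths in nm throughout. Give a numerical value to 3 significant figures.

The normalization condition is ∫|φ|² du = 1 from 0 to w.
The integral (without the A² prefactor) comes out to w/2.
Substituting w = 6.91 gives A² = 0.2894, so A = 0.5380.

A ≈ 0.538 nm^(-1/2)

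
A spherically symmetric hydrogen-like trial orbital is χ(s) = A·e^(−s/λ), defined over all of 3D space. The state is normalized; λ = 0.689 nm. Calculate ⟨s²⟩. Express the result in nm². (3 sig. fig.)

⟨s^2⟩ ≈ 1.42 nm^2

⟨s²⟩ = ∫ s^2 |χ|² 4πs² ds over the full domain.
Using ∫₀^∞ sⁿ e^(−αs) ds = n!/αⁿ⁺¹, since the A² factors cancel between numerator and denominator, ⟨s²⟩ = 3·λ^2.
Putting λ = 0.689 gives 1.424.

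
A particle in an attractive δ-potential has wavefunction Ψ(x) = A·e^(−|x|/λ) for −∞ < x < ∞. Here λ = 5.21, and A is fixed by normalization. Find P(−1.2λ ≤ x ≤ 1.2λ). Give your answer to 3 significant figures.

|Ψ|² is the probability density, so P = ∫_{−1.2λ}^{1.2λ} |Ψ|² dx.
Since A² = 1/(λ), this is the region integral divided by the full normalization integral.
Both integrals are even about x = 0, so only the x ≥ 0 halves are needed (the factors of 2 cancel). Let u = x/λ; then A² and the length scale cancel, so P = ∫_{0}^{1.2} e^(-2·u) du ÷ ∫_{0}^{∞} e^(-2·u) du.
Using ∫ e^(-2·u) du = -e^(-2·u)/2, the numerator is 1/2 - e^(-12/5)/2 and the denominator is 1/2.
Taking the ratio, P = 0.9093.

P ≈ 0.909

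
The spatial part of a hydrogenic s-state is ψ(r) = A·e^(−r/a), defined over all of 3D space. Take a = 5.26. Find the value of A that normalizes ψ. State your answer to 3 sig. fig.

We need A² ∫|f|² 4πr² dr = 1, taking the integral from 0 to ∞.
In 3D with spherical symmetry the volume element is 4πr² dr.
Recall ∫₀^∞ r^m e^(−r/β) dr = m!·β^(m+1), the integral (without the A² prefactor) comes out to π·a^3.
So A² = (π·a^3)^(−1).
Substituting a = 5.26 gives A² = 0.002187, so A = 0.04677.

A ≈ 0.0468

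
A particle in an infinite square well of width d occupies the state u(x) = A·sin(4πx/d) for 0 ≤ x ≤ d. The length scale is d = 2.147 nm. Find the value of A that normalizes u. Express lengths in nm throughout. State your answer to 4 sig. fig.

Require ∫ |u|² dx = 1 over the whole domain.
Using sin²θ = (1 − cos 2θ)/2, with u = A·sin(4πx/d), the integral evaluates to A²·[d/2].
Substituting d = 2.147 gives A² = 0.93153, so A = 0.96516.

A ≈ 0.9652 nm^(-1/2)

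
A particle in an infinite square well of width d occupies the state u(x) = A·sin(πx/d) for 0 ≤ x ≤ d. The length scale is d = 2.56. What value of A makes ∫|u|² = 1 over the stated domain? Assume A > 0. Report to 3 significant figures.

The normalization condition is ∫|u|² dx = 1 from 0 to d.
Using sin²θ = (1 − cos 2θ)/2, with u = A·sin(πx/d), the integral evaluates to A²·[d/2].
Setting this equal to 1 gives A² = 1/(d/2).
Substituting d = 2.56 gives A² = 0.7813, so A = 0.8839.

A ≈ 0.884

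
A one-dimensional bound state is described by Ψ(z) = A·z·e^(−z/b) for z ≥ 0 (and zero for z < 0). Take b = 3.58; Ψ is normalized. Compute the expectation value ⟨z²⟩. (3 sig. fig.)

⟨z²⟩ = ∫ z^2 |Ψ|² dz over the full domain.
Evaluating both integrals, ⟨z²⟩ = 3·b^2.
With b = 3.58, ⟨z^2⟩ = 38.45.

⟨z^2⟩ ≈ 38.4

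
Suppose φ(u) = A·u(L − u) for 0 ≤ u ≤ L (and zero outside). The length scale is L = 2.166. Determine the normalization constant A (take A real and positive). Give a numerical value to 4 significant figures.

Normalization requires ∫|φ|² du = 1, integrated from 0 to L.
Expanding the polynomial and integrating term by term, the integral (without the A² prefactor) comes out to L^5/30.
So A² = (L^5/30)^(−1).
Substituting L = 2.166 gives A² = 0.62926, so A = 0.79326.

A ≈ 0.7933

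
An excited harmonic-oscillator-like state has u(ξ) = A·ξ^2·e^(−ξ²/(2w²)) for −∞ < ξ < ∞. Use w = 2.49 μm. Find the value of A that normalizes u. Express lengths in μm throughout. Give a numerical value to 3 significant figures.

A ≈ 0.0887 μm^(-5/2)

Require ∫ |u|² dξ = 1 over the whole domain.
∫|u|² dξ = A²·(3·√(π)·w^5/4).
So A² = (3·√(π)·w^5/4)^(−1).
With w = 2.49: A² = 0.007859 and A = 0.08865.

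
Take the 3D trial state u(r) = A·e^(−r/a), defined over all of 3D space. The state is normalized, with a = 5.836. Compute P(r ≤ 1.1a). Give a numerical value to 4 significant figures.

P ≈ 0.3773

With dV = 4πr²dr, the probability is ∫|u|² dV over r ≤ 1.1a.
A² is fixed by ∫₀^∞ 4πr²|u|² dr = 1, i.e. A² = (π·a^3)^(−1).
Let t = r/a; then A², 4π and the length scale all cancel, so P = ∫_{0}^{1.1} t^2·e^(-2·t) dt ÷ ∫_{0}^{∞} t^2·e^(-2·t) dt.
Using ∫ t^2·e^(-2·t) dt = -(2·t^2 + 2·t + 1)·e^(-2·t)/4, the numerator is 1/4 - 281·e^(-11/5)/200 and the denominator is 1/4.
Taking the ratio yields P = 0.37729.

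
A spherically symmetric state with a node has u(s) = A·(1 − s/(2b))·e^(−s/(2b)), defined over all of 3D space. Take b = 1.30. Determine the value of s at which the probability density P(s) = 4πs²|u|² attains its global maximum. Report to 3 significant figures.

s ≈ 6.81

The maximum of P(s) = 4πs²|u|² occurs where its derivative vanishes.
This gives s = b·(√(5) + 3).
With b = 1.30, the most probable radial distance is 6.807.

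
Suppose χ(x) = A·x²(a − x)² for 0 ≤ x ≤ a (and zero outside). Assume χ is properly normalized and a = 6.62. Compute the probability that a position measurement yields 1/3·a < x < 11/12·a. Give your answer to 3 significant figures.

The probability is P = ∫ |χ|² dx over [1/3·a, 11/12·a].
With A² fixed by ∫|χ|² = 1, i.e. A² = (a^9/630)^(−1), substitute and integrate.
Substituting u = x/a, A² and the length scale cancel in the ratio: P = ∫_{1/3}^{11/12} u^4·(1 - u)^4 du / ∫_{0}^{1} u^4·(1 - u)^4 du.
Using ∫ u^4·(1 - u)^4 du = u^5·(70·u^4 - 315·u^3 + 540·u^2 - 420·u + 126)/630, the numerator is ≈ 0.0013568 and the denominator is 1/630.
Evaluating gives P = 0.8548.

P ≈ 0.855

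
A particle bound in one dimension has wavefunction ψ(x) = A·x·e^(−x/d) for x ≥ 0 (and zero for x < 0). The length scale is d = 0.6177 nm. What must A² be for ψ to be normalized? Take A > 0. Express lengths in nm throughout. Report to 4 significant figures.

A^2 ≈ 16.97 nm^(-3)

The normalization condition is ∫|ψ|² dx = 1 from 0 to ∞.
With ψ = A·x·e^(−x/d), the integral evaluates to A²·[d^3/4].
Setting this equal to 1 gives A² = 1/(d^3/4).
With d = 0.6177: A² = 16.972 and A = 4.1197.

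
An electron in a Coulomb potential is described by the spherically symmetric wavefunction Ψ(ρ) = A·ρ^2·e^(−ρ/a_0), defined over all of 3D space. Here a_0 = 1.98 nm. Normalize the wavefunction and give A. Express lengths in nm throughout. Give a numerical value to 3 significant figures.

A ≈ 0.0109 nm^(-7/2)

Normalization requires ∫|Ψ|² 4πρ² dρ = 1, integrated from 0 to ∞.
In 3D with spherical symmetry the volume element is 4πρ² dρ.
Recall ∫₀^∞ ρ^m e^(−ρ/β) dρ = m!·β^(m+1), ∫|Ψ|² 4πρ² dρ = A²·(45·π·a_0^7/2).
Setting this equal to 1 gives A² = 1/(45·π·a_0^7/2).
Substituting a_0 = 1.98 gives A² = 0.0001186, so A = 0.01089.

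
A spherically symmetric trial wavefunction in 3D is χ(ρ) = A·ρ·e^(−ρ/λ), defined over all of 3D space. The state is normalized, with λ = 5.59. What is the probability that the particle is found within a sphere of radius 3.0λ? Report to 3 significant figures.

P ≈ 0.715

Integrate the radial probability density 4πρ²|χ|² over ρ ≤ 3.0λ.
Normalization gives A² = 1/(3·π·λ^5).
Let u = ρ/λ; then A², 4π and the length scale all cancel, so P = ∫_{0}^{3.0} u^4·e^(-2·u) du ÷ ∫_{0}^{∞} u^4·e^(-2·u) du.
An antiderivative of u^4·e^(-2·u) is -(u^4/2 + u^3 + 3·u^2/2 + 3·u/2 + 3/4)·e^(-2·u); evaluating from 0 to 3.0 gives 3/4 - 345·e^(-6)/4, while the full integral is 3/4.
The region integral divided by the full integral gives P = 0.7149.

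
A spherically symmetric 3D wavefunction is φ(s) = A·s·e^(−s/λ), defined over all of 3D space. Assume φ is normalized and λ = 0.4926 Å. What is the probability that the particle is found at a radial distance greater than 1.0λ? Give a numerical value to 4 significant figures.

P = ∫ |φ|² 4πs² ds over s > 1.0λ.
A² is fixed by ∫₀^∞ 4πs²|φ|² ds = 1, i.e. A² = (3·π·λ^5)^(−1).
In terms of u = s/λ (A², 4π and the length scale all cancel between numerator and denominator), P = [∫_{1.0}^{∞} u^4·e^(-2·u) du] / [∫_{0}^{∞} u^4·e^(-2·u) du].
Using ∫ u^4·e^(-2·u) du = -(u^4/2 + u^3 + 3·u^2/2 + 3·u/2 + 3/4)·e^(-2·u), the numerator is 21·e^(-2)/4 and the denominator is 3/4.
The region integral divided by the full integral gives P = 0.94735.

P ≈ 0.9473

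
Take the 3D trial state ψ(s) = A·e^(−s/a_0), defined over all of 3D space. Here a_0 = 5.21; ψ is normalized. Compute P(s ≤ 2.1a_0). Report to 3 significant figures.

P ≈ 0.790

With dV = 4πs²ds, the probability is ∫|ψ|² dV over s ≤ 2.1a_0.
A² is fixed by ∫₀^∞ 4πs²|ψ|² ds = 1, i.e. A² = (π·a_0^3)^(−1).
Substituting u = s/a_0, A², 4π and the length scale all cancel in the ratio: P = ∫_{0}^{2.1} u^2·e^(-2·u) du / ∫_{0}^{∞} u^2·e^(-2·u) du.
An antiderivative of u^2·e^(-2·u) is -(2·u^2 + 2·u + 1)·e^(-2·u)/4; evaluating from 0 to 2.1 gives 1/4 - 701·e^(-21/5)/200, while the full integral is 1/4.
This evaluates to P = 0.7898.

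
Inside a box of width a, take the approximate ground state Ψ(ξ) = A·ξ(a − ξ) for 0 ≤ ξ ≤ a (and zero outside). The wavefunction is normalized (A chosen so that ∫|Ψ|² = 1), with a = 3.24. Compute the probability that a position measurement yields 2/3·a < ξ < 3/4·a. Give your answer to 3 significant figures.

P ≈ 0.106

The probability is P = ∫ |Ψ|² dξ over [2/3·a, 3/4·a].
With A² fixed by ∫|Ψ|² = 1, i.e. A² = (a^5/30)^(−1), substitute and integrate.
Substituting u = ξ/a, A² and the length scale cancel in the ratio: P = ∫_{2/3}^{3/4} u^2·(1 - u)^2 du / ∫_{0}^{1} u^2·(1 - u)^2 du.
With ∫ u^2·(1 - u)^2 du = u^3·(6·u^2 - 15·u + 10)/30 + C, the region integral is ≈ 0.0035454 and the full one is 1/30.
This works out to P = 0.1064.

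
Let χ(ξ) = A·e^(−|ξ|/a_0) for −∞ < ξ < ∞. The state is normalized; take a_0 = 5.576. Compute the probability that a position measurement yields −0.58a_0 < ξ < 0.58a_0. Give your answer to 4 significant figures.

P = ∫_{−0.58a_0}^{0.58a_0} |χ(ξ)|² dξ.
The normalization integral ∫|χ|²dξ over the whole domain equals a_0·A², and A² cancels in the ratio.
Both integrals are even about ξ = 0, so only the ξ ≥ 0 halves are needed (the factors of 2 cancel). Substituting u = ξ/a_0, A² and the length scale cancel in the ratio: P = ∫_{0}^{0.58} e^(-2·u) du / ∫_{0}^{∞} e^(-2·u) du.
With ∫ e^(-2·u) du = -e^(-2·u)/2 + C, the region integral is 1/2 - e^(-29/25)/2 and the full one is 1/2.
Evaluating gives P = 0.68651.

P ≈ 0.6865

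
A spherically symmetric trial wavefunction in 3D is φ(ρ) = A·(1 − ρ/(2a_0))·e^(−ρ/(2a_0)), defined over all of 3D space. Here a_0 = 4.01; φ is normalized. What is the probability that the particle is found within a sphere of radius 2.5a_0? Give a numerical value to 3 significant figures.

P ≈ 0.0554

With dV = 4πρ²dρ, the probability is ∫|φ|² dV over ρ ≤ 2.5a_0.
Normalization gives A² = 1/(8·π·a_0^3).
Substituting u = ρ/a_0, A², 4π and the length scale all cancel in the ratio: P = ∫_{0}^{2.5} u^2·(1 - u/2)^2·e^(-u) du / ∫_{0}^{∞} u^2·(1 - u/2)^2·e^(-u) du.
Using ∫ u^2·(1 - u/2)^2·e^(-u) du = -(u^4/4 + u^2 + 2·u + 2)·e^(-u), the numerator is 2 - 1473·e^(-5/2)/64 and the denominator is 2.
The region integral divided by the full integral gives P = 0.05538.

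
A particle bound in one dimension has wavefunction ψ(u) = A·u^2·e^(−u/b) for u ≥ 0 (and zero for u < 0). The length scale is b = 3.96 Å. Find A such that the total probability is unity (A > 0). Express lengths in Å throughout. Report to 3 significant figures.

A ≈ 0.0370 Å^(-5/2)

Normalization requires ∫|ψ|² du = 1, integrated from 0 to ∞.
Carrying out the integral gives A² · 3·b^5/4.
Setting this equal to 1 gives A² = 1/(3·b^5/4).
Plugging in b = 3.96 yields A = 0.03700.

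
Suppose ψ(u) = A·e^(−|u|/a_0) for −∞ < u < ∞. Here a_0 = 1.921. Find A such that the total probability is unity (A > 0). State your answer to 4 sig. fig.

Normalization requires ∫|ψ|² du = 1, integrated from −∞ to ∞.
Recall ∫₀^∞ u^m e^(−u/β) du = m!·β^(m+1), the integral (without the A² prefactor) comes out to a_0.
Substituting a_0 = 1.921 gives A² = 0.52056, so A = 0.72150.

A ≈ 0.7215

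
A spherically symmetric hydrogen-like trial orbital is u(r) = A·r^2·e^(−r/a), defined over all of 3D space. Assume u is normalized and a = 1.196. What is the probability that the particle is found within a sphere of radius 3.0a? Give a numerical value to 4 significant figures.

P ≈ 0.3937

P = ∫ |u|² 4πr² dr over r ≤ 3.0a.
Normalization gives A² = 1/(45·π·a^7/2).
In terms of t = r/a (A², 4π and the length scale all cancel between numerator and denominator), P = [∫_{0}^{3.0} t^6·e^(-2·t) dt] / [∫_{0}^{∞} t^6·e^(-2·t) dt].
Using ∫ t^6·e^(-2·t) dt = -(4·t^6 + 12·t^5 + 30·t^4 + 60·t^3 + 90·t^2 + 90·t + 45)·e^(-2·t)/8, the numerator is ≈ 2.21455 and the denominator is 45/8.
The region integral divided by the full integral gives P = 0.39370.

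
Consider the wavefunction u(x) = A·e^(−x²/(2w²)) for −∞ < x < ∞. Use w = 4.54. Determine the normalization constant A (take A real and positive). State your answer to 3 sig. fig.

A ≈ 0.353

Require ∫ |u|² dx = 1 over the whole domain.
Differentiating ∫e^(−αx²) dx = √(π/α) under α to get the higher moments, ∫|u|² dx = A²·(√(π)·w).
Hence A² = 1/[√(π)·w].
Plugging in w = 4.54 yields A = 0.3525.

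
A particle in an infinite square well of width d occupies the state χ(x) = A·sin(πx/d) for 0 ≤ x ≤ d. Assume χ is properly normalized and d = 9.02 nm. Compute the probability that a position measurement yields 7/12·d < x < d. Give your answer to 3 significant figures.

|χ|² is the probability density, so P = ∫_{7/12·d}^{d} |χ|² dx.
The normalization integral ∫|χ|²dx over the whole domain equals d/2·A², and A² cancels in the ratio.
In terms of u = x/d (A² and the length scale cancel between numerator and denominator), P = [∫_{7/12}^{1} sin(π·u)^2 du] / [∫_{0}^{1} sin(π·u)^2 du].
An antiderivative of sin(π·u)^2 is u/2 - sin(2·π·u)/(4·π); evaluating from 7/12 to 1 gives 5/24 - 1/(8·π), while the full integral is 1/2.
Evaluating gives P = (-3 + 5·π)/(12·π).

P ≈ 0.337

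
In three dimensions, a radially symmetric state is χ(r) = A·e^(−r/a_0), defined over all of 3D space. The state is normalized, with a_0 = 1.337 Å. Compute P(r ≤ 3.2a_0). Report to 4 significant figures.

P ≈ 0.9537

P = ∫ |χ|² 4πr² dr over r ≤ 3.2a_0.
A² is fixed by ∫₀^∞ 4πr²|χ|² dr = 1, i.e. A² = (π·a_0^3)^(−1).
Let u = r/a_0; then A², 4π and the length scale all cancel, so P = ∫_{0}^{3.2} u^2·e^(-2·u) du ÷ ∫_{0}^{∞} u^2·e^(-2·u) du.
An antiderivative of u^2·e^(-2·u) is -(2·u^2 + 2·u + 1)·e^(-2·u)/4; evaluating from 0 to 3.2 gives 1/4 - 697·e^(-32/5)/100, while the full integral is 1/4.
This evaluates to P = 0.95368.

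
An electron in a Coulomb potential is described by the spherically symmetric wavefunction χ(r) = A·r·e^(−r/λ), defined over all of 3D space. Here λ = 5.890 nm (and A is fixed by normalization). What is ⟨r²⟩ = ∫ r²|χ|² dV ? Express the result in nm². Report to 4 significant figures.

⟨r^2⟩ ≈ 260.2 nm^2

The expectation value is the |χ|²-weighted average of r^2: ∫ r^2|χ|² 4πr² dr.
The ratio of the moment integral to the normalization integral gives ⟨r²⟩ = 15·λ^2/2.
Putting λ = 5.890 gives 260.19.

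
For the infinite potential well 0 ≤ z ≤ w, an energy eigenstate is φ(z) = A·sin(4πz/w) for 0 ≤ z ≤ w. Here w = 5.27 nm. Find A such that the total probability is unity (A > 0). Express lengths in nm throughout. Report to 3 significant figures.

A ≈ 0.616 nm^(-1/2)

Require ∫ |φ|² dz = 1 over the whole domain.
Using sin²θ = (1 − cos 2θ)/2, with φ = A·sin(4πz/w), the integral evaluates to A²·[w/2].
So A² = (w/2)^(−1).
Substituting w = 5.27 gives A² = 0.3795, so A = 0.6160.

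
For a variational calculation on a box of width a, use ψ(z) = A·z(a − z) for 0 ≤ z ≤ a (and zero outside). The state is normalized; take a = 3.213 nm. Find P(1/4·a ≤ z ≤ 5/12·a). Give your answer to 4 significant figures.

The probability is P = ∫ |ψ|² dz over [1/4·a, 5/12·a].
Since A² = 1/(a^5/30), this is the region integral divided by the full normalization integral.
Substituting u = z/a, A² and the length scale cancel in the ratio: P = ∫_{1/4}^{5/12} u^2·(1 - u)^2 du / ∫_{0}^{1} u^2·(1 - u)^2 du.
Using ∫ u^2·(1 - u)^2 du = u^3·(6·u^2 - 15·u + 10)/30, the numerator is ≈ 0.00810346 and the denominator is 1/30.
Evaluating gives P = 0.24310.

P ≈ 0.2431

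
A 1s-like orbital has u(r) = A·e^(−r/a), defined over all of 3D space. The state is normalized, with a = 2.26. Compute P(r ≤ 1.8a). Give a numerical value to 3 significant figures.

P ≈ 0.697

With dV = 4πr²dr, the probability is ∫|u|² dV over r ≤ 1.8a.
The full normalization integral is A²·[π·a^3] = 1, fixing A².
In terms of t = r/a (A², 4π and the length scale all cancel between numerator and denominator), P = [∫_{0}^{1.8} t^2·e^(-2·t) dt] / [∫_{0}^{∞} t^2·e^(-2·t) dt].
Using ∫ t^2·e^(-2·t) dt = -(2·t^2 + 2·t + 1)·e^(-2·t)/4, the numerator is 1/4 - 277·e^(-18/5)/100 and the denominator is 1/4.
The region integral divided by the full integral gives P = 0.6973.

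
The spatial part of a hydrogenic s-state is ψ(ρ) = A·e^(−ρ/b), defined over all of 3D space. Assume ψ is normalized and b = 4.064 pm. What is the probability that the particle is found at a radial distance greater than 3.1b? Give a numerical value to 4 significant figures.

P = ∫ |ψ|² 4πρ² dρ over ρ > 3.1b.
Normalization gives A² = 1/(π·b^3).
In terms of u = ρ/b (A², 4π and the length scale all cancel between numerator and denominator), P = [∫_{3.1}^{∞} u^2·e^(-2·u) du] / [∫_{0}^{∞} u^2·e^(-2·u) du].
An antiderivative of u^2·e^(-2·u) is -(2·u^2 + 2·u + 1)·e^(-2·u)/4; evaluating from 3.1 to ∞ gives 1321·e^(-31/5)/200, while the full integral is 1/4.
This evaluates to P = 0.053618.

P ≈ 0.05362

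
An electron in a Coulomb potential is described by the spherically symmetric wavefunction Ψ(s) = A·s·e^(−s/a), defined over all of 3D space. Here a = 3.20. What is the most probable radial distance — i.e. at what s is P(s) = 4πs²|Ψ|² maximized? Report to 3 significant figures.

The maximum of P(s) = 4πs²|Ψ|² occurs where its derivative vanishes.
Solving yields s = 2·a.
With a = 3.20, the most probable radial distance is 6.400.

s ≈ 6.40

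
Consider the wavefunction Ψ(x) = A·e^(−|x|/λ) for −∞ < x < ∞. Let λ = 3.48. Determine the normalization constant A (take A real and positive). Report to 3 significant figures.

We need A² ∫|f|² dx = 1, taking the integral from −∞ to ∞.
∫|Ψ|² dx = A²·(λ).
Hence A² = 1/[λ].
With λ = 3.48: A² = 0.2874 and A = 0.5361.

A ≈ 0.536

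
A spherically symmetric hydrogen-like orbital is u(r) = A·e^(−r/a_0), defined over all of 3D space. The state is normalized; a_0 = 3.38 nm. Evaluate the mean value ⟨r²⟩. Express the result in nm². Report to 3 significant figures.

⟨r²⟩ = ∫ r^2 |u|² 4πr² dr over the full domain.
Since the A² factors cancel between numerator and denominator, ⟨r²⟩ = 3·a_0^2.
With a_0 = 3.38, ⟨r^2⟩ = 34.27.

⟨r^2⟩ ≈ 34.3 nm^2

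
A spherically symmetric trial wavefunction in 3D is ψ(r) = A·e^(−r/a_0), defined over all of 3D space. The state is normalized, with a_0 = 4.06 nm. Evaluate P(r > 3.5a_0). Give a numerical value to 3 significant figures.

P ≈ 0.0296

Integrate the radial probability density 4πr²|ψ|² over r > 3.5a_0.
The full normalization integral is A²·[π·a_0^3] = 1, fixing A².
Substituting u = r/a_0, A², 4π and the length scale all cancel in the ratio: P = ∫_{3.5}^{∞} u^2·e^(-2·u) du / ∫_{0}^{∞} u^2·e^(-2·u) du.
An antiderivative of u^2·e^(-2·u) is -(2·u^2 + 2·u + 1)·e^(-2·u)/4; evaluating from 3.5 to ∞ gives 65·e^(-7)/8, while the full integral is 1/4.
This evaluates to P = 0.02964.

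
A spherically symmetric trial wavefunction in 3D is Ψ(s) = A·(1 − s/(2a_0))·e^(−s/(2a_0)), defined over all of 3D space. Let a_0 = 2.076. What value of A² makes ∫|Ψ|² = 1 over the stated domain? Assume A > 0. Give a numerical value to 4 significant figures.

A^2 ≈ 0.004447

We need A² ∫|f|² 4πs² ds = 1, taking the integral from 0 to ∞.
(Spherical symmetry: dV = 4πs² ds.)
With ∫₀^∞ s^4 e^(−αs) ds = 4!/α^5, with Ψ = A·(1 − s/(2a_0))·e^(−s/(2a_0)), the integral evaluates to A²·[8·π·a_0^3].
Setting this equal to 1 gives A² = 1/(8·π·a_0^3).
Plugging in a_0 = 2.076 yields A = 0.066687.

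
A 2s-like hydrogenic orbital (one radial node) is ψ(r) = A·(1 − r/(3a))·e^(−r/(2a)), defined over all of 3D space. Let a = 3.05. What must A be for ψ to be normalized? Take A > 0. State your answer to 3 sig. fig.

We need A² ∫|f|² 4πr² dr = 1, taking the integral from 0 to ∞.
In 3D with spherical symmetry the volume element is 4πr² dr.
Carrying out the integral gives A² · 8·π·a^3/3.
So A² = (8·π·a^3/3)^(−1).
Plugging in a = 3.05 yields A = 0.06486.

A ≈ 0.0649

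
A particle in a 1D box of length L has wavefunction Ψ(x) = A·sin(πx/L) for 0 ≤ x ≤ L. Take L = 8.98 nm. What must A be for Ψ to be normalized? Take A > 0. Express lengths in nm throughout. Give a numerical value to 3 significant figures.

We need A² ∫|f|² dx = 1, taking the integral from 0 to L.
∫|Ψ|² dx = A²·(L/2).
With L = 8.98: A² = 0.2227 and A = 0.4719.

A ≈ 0.472 nm^(-1/2)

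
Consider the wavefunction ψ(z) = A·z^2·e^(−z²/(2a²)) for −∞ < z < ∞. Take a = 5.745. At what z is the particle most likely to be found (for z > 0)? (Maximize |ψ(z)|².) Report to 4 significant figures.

z ≈ 8.125

The maximum of |ψ(z)|² occurs where its derivative vanishes.
This gives z = √(2)·a.
With a = 5.745, the value of z > 0 at which the probability density is greatest is 8.1247.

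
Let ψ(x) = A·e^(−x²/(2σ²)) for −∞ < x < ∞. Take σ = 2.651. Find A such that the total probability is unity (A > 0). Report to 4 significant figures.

A ≈ 0.4613

The normalization condition is ∫|ψ|² dx = 1 from −∞ to ∞.
With ∫_{−∞}^{∞} x^(2m) e^(−αx²) dx = (2m−1)!!·√π / (2^m α^(m+1/2)), ∫|ψ|² dx = A²·(√(π)·σ).
So A² = (√(π)·σ)^(−1).
Plugging in σ = 2.651 yields A = 0.46133.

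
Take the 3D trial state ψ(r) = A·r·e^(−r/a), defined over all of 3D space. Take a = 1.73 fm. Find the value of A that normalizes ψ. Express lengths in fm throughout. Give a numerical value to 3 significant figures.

Normalization requires ∫|ψ|² 4πr² dr = 1, integrated from 0 to ∞.
In 3D with spherical symmetry the volume element is 4πr² dr.
Recall ∫₀^∞ r^m e^(−r/β) dr = m!·β^(m+1), the integral (without the A² prefactor) comes out to 3·π·a^5.
So A² = (3·π·a^5)^(−1).
With a = 1.73: A² = 0.006847 and A = 0.08275.

A ≈ 0.0827 fm^(-5/2)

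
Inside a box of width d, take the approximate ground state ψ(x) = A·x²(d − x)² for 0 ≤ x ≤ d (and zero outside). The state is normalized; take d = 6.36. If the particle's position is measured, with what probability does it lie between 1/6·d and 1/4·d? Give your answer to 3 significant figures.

|ψ|² is the probability density, so P = ∫_{1/6·d}^{1/4·d} |ψ|² dx.
The normalization integral ∫|ψ|²dx over the whole domain equals d^9/630·A², and A² cancels in the ratio.
Let u = x/d; then A² and the length scale cancel, so P = ∫_{1/6}^{1/4} u^4·(1 - u)^4 du ÷ ∫_{0}^{1} u^4·(1 - u)^4 du.
Using ∫ u^4·(1 - u)^4 du = u^5·(70·u^4 - 315·u^3 + 540·u^2 - 420·u + 126)/630, the numerator is ≈ 0.000063456 and the denominator is 1/630.
Evaluating gives P = 0.03998.

P ≈ 0.0400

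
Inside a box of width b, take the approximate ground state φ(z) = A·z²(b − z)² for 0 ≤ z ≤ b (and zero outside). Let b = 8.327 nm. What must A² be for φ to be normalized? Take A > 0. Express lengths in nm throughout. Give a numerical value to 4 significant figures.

A^2 ≈ 0.000003273 nm^(-9)

Require ∫ |φ|² dz = 1 over the whole domain.
The integral (without the A² prefactor) comes out to b^9/630.
Hence A² = 1/[b^9/630].
Substituting b = 8.327 gives A² = 0.0000032730, so A = 0.0018091.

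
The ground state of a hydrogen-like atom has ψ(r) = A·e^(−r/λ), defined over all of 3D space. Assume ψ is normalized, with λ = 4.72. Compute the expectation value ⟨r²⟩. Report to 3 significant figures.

⟨r^2⟩ ≈ 66.8

⟨r²⟩ = ∫ r^2 |ψ|² 4πr² dr over the full domain.
Evaluating both integrals, ⟨r²⟩ = 3·λ^2.
Putting λ = 4.72 gives 66.84.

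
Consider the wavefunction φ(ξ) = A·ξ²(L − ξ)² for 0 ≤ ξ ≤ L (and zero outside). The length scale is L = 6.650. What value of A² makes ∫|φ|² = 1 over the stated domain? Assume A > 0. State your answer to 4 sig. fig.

A^2 ≈ 0.00002477

The normalization condition is ∫|φ|² dξ = 1 from 0 to L.
Expanding the polynomial and integrating term by term, with φ = A·ξ²(L − ξ)², the integral evaluates to A²·[L^9/630].
So A² = (L^9/630)^(−1).
Plugging in L = 6.650 yields A = 0.0049771.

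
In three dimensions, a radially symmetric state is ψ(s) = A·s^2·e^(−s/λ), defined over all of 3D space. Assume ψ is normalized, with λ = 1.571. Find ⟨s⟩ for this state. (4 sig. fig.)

The expectation value is the |ψ|²-weighted average of s: ∫ s|ψ|² 4πs² ds.
With ∫₀^∞ s^7 e^(−αs) ds = 7!/α^8, the ratio of the moment integral to the normalization integral gives ⟨s⟩ = 7·λ/2.
With λ = 1.571, ⟨s⟩ = 5.4985.

⟨s⟩ ≈ 5.499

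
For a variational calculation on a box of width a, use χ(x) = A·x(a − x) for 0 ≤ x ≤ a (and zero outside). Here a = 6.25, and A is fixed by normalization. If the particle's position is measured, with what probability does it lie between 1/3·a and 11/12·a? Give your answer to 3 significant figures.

|χ|² is the probability density, so P = ∫_{1/3·a}^{11/12·a} |χ|² dx.
Since A² = 1/(a^5/30), this is the region integral divided by the full normalization integral.
Let u = x/a; then A² and the length scale cancel, so P = ∫_{1/3}^{11/12} u^2·(1 - u)^2 du ÷ ∫_{0}^{1} u^2·(1 - u)^2 du.
With ∫ u^2·(1 - u)^2 du = u^3·(6·u^2 - 15·u + 10)/30 + C, the region integral is ≈ 0.026168 and the full one is 1/30.
This works out to P = 0.7850.

P ≈ 0.785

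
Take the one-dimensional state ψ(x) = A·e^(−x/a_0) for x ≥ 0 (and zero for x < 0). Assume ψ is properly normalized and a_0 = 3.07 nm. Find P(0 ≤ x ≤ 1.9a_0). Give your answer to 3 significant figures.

P ≈ 0.978

P = ∫_{0}^{1.9a_0} |ψ(x)|² dx.
Since A² = 1/(a_0/2), this is the region integral divided by the full normalization integral.
In terms of u = x/a_0 (A² and the length scale cancel between numerator and denominator), P = [∫_{0}^{1.9} e^(-2·u) du] / [∫_{0}^{∞} e^(-2·u) du].
Using ∫ e^(-2·u) du = -e^(-2·u)/2, the numerator is 1/2 - e^(-19/5)/2 and the denominator is 1/2.
Taking the ratio, P = 0.9776.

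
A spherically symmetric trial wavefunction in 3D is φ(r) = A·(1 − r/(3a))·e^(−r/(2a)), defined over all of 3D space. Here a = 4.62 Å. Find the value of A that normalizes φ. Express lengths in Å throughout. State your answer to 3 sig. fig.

A ≈ 0.0348 Å^(-3/2)

Require ∫ |φ|² 4πr² dr = 1 over the whole domain.
The angular integral contributes 4π, leaving ∫₀^∞ r²|φ|² dr.
The integral (without the A² prefactor) comes out to 8·π·a^3/3.
So A² = (8·π·a^3/3)^(−1).
Plugging in a = 4.62 yields A = 0.03479.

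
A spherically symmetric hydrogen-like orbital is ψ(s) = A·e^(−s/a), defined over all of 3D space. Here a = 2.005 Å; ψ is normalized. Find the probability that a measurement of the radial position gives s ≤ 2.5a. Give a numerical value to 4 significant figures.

P ≈ 0.8753

P = ∫ |ψ|² 4πs² ds over s ≤ 2.5a.
The full normalization integral is A²·[π·a^3] = 1, fixing A².
Let u = s/a; then A², 4π and the length scale all cancel, so P = ∫_{0}^{2.5} u^2·e^(-2·u) du ÷ ∫_{0}^{∞} u^2·e^(-2·u) du.
With ∫ u^2·e^(-2·u) du = -(2·u^2 + 2·u + 1)·e^(-2·u)/4 + C, the region integral is 1/4 - 37·e^(-5)/8 and the full one is 1/4.
The region integral divided by the full integral gives P = 0.87535.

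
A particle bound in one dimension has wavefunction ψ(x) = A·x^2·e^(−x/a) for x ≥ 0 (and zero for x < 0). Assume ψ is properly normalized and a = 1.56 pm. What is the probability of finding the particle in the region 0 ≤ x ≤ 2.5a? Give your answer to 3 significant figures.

|ψ|² is the probability density, so P = ∫_{0}^{2.5a} |ψ|² dx.
The normalization integral ∫|ψ|²dx over the whole domain equals 3·a^5/4·A², and A² cancels in the ratio.
Let u = x/a; then A² and the length scale cancel, so P = ∫_{0}^{2.5} u^4·e^(-2·u) du ÷ ∫_{0}^{∞} u^4·e^(-2·u) du.
With ∫ u^4·e^(-2·u) du = -(u^4/2 + u^3 + 3·u^2/2 + 3·u/2 + 3/4)·e^(-2·u) + C, the region integral is 3/4 - 1569·e^(-5)/32 and the full one is 3/4.
The result is P = 0.5595.

P ≈ 0.560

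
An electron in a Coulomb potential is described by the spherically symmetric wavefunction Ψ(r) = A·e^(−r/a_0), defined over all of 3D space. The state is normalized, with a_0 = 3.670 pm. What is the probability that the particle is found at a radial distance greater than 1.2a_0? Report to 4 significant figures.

P ≈ 0.5697

Integrate the radial probability density 4πr²|Ψ|² over r > 1.2a_0.
A² is fixed by ∫₀^∞ 4πr²|Ψ|² dr = 1, i.e. A² = (π·a_0^3)^(−1).
In terms of u = r/a_0 (A², 4π and the length scale all cancel between numerator and denominator), P = [∫_{1.2}^{∞} u^2·e^(-2·u) du] / [∫_{0}^{∞} u^2·e^(-2·u) du].
With ∫ u^2·e^(-2·u) du = -(2·u^2 + 2·u + 1)·e^(-2·u)/4 + C, the region integral is 157·e^(-12/5)/100 and the full one is 1/4.
The region integral divided by the full integral gives P = 0.56971.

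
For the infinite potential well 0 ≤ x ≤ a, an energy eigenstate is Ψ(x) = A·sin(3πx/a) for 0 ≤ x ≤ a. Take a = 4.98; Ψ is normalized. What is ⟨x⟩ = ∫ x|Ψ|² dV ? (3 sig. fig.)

The expectation value is the |Ψ|²-weighted average of x: ∫ x|Ψ|² dx.
The ratio of the moment integral to the normalization integral gives ⟨x⟩ = a/2.
Putting a = 4.98 gives 2.490.

⟨x⟩ ≈ 2.49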